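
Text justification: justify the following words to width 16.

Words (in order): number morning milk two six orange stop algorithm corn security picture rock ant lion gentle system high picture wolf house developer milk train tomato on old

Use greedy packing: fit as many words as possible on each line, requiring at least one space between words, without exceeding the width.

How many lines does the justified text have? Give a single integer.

Answer: 12

Derivation:
Line 1: ['number', 'morning'] (min_width=14, slack=2)
Line 2: ['milk', 'two', 'six'] (min_width=12, slack=4)
Line 3: ['orange', 'stop'] (min_width=11, slack=5)
Line 4: ['algorithm', 'corn'] (min_width=14, slack=2)
Line 5: ['security', 'picture'] (min_width=16, slack=0)
Line 6: ['rock', 'ant', 'lion'] (min_width=13, slack=3)
Line 7: ['gentle', 'system'] (min_width=13, slack=3)
Line 8: ['high', 'picture'] (min_width=12, slack=4)
Line 9: ['wolf', 'house'] (min_width=10, slack=6)
Line 10: ['developer', 'milk'] (min_width=14, slack=2)
Line 11: ['train', 'tomato', 'on'] (min_width=15, slack=1)
Line 12: ['old'] (min_width=3, slack=13)
Total lines: 12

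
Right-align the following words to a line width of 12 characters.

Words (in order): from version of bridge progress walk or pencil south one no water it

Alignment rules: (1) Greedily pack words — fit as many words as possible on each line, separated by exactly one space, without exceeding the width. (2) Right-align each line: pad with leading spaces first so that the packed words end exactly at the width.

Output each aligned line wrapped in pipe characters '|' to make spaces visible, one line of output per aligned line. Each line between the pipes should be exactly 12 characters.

Line 1: ['from', 'version'] (min_width=12, slack=0)
Line 2: ['of', 'bridge'] (min_width=9, slack=3)
Line 3: ['progress'] (min_width=8, slack=4)
Line 4: ['walk', 'or'] (min_width=7, slack=5)
Line 5: ['pencil', 'south'] (min_width=12, slack=0)
Line 6: ['one', 'no', 'water'] (min_width=12, slack=0)
Line 7: ['it'] (min_width=2, slack=10)

Answer: |from version|
|   of bridge|
|    progress|
|     walk or|
|pencil south|
|one no water|
|          it|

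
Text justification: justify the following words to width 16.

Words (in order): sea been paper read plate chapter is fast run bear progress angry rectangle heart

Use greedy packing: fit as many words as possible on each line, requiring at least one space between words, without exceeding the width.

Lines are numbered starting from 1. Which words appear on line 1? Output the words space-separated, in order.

Line 1: ['sea', 'been', 'paper'] (min_width=14, slack=2)
Line 2: ['read', 'plate'] (min_width=10, slack=6)
Line 3: ['chapter', 'is', 'fast'] (min_width=15, slack=1)
Line 4: ['run', 'bear'] (min_width=8, slack=8)
Line 5: ['progress', 'angry'] (min_width=14, slack=2)
Line 6: ['rectangle', 'heart'] (min_width=15, slack=1)

Answer: sea been paper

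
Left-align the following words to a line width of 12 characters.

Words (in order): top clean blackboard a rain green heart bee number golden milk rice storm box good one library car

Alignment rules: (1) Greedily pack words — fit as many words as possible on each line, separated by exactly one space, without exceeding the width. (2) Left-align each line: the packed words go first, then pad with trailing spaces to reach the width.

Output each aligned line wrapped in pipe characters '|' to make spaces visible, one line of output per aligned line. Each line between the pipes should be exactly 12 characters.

Answer: |top clean   |
|blackboard a|
|rain green  |
|heart bee   |
|number      |
|golden milk |
|rice storm  |
|box good one|
|library car |

Derivation:
Line 1: ['top', 'clean'] (min_width=9, slack=3)
Line 2: ['blackboard', 'a'] (min_width=12, slack=0)
Line 3: ['rain', 'green'] (min_width=10, slack=2)
Line 4: ['heart', 'bee'] (min_width=9, slack=3)
Line 5: ['number'] (min_width=6, slack=6)
Line 6: ['golden', 'milk'] (min_width=11, slack=1)
Line 7: ['rice', 'storm'] (min_width=10, slack=2)
Line 8: ['box', 'good', 'one'] (min_width=12, slack=0)
Line 9: ['library', 'car'] (min_width=11, slack=1)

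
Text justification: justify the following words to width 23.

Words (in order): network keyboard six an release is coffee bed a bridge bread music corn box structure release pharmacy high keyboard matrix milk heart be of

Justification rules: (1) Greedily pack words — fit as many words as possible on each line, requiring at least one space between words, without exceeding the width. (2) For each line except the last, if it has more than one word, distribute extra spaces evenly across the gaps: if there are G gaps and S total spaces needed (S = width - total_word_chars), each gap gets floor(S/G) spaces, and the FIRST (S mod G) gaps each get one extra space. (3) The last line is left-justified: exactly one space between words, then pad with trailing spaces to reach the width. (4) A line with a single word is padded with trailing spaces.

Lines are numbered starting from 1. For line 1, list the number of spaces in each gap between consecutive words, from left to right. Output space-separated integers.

Answer: 1 1 1

Derivation:
Line 1: ['network', 'keyboard', 'six', 'an'] (min_width=23, slack=0)
Line 2: ['release', 'is', 'coffee', 'bed', 'a'] (min_width=23, slack=0)
Line 3: ['bridge', 'bread', 'music', 'corn'] (min_width=23, slack=0)
Line 4: ['box', 'structure', 'release'] (min_width=21, slack=2)
Line 5: ['pharmacy', 'high', 'keyboard'] (min_width=22, slack=1)
Line 6: ['matrix', 'milk', 'heart', 'be', 'of'] (min_width=23, slack=0)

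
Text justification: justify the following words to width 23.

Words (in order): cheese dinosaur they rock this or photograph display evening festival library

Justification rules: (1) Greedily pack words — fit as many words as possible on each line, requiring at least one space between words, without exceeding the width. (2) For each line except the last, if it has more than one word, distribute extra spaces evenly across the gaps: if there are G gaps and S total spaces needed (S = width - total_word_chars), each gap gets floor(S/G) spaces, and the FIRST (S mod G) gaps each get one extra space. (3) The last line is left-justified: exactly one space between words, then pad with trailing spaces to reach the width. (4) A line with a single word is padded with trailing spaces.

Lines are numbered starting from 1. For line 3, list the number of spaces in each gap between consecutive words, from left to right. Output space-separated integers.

Answer: 9

Derivation:
Line 1: ['cheese', 'dinosaur', 'they'] (min_width=20, slack=3)
Line 2: ['rock', 'this', 'or', 'photograph'] (min_width=23, slack=0)
Line 3: ['display', 'evening'] (min_width=15, slack=8)
Line 4: ['festival', 'library'] (min_width=16, slack=7)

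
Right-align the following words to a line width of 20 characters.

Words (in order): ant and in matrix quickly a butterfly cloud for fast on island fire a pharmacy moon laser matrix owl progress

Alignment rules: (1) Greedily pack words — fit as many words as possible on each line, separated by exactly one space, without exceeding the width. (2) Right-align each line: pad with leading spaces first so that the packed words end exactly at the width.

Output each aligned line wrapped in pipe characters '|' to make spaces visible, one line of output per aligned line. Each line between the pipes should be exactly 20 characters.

Line 1: ['ant', 'and', 'in', 'matrix'] (min_width=17, slack=3)
Line 2: ['quickly', 'a', 'butterfly'] (min_width=19, slack=1)
Line 3: ['cloud', 'for', 'fast', 'on'] (min_width=17, slack=3)
Line 4: ['island', 'fire', 'a'] (min_width=13, slack=7)
Line 5: ['pharmacy', 'moon', 'laser'] (min_width=19, slack=1)
Line 6: ['matrix', 'owl', 'progress'] (min_width=19, slack=1)

Answer: |   ant and in matrix|
| quickly a butterfly|
|   cloud for fast on|
|       island fire a|
| pharmacy moon laser|
| matrix owl progress|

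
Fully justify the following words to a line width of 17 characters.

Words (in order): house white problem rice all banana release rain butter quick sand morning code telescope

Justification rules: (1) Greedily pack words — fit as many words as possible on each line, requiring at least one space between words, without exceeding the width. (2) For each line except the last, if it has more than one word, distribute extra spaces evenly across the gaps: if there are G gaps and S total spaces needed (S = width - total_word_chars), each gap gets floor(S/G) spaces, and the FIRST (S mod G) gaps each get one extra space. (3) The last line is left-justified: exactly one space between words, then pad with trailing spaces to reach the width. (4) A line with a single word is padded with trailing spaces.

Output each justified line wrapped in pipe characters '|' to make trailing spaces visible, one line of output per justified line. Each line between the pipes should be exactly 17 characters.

Line 1: ['house', 'white'] (min_width=11, slack=6)
Line 2: ['problem', 'rice', 'all'] (min_width=16, slack=1)
Line 3: ['banana', 'release'] (min_width=14, slack=3)
Line 4: ['rain', 'butter', 'quick'] (min_width=17, slack=0)
Line 5: ['sand', 'morning', 'code'] (min_width=17, slack=0)
Line 6: ['telescope'] (min_width=9, slack=8)

Answer: |house       white|
|problem  rice all|
|banana    release|
|rain butter quick|
|sand morning code|
|telescope        |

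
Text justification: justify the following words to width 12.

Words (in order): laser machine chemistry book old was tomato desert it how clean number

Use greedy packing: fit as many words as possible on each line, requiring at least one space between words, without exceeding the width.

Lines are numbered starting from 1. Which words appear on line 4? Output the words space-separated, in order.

Line 1: ['laser'] (min_width=5, slack=7)
Line 2: ['machine'] (min_width=7, slack=5)
Line 3: ['chemistry'] (min_width=9, slack=3)
Line 4: ['book', 'old', 'was'] (min_width=12, slack=0)
Line 5: ['tomato'] (min_width=6, slack=6)
Line 6: ['desert', 'it'] (min_width=9, slack=3)
Line 7: ['how', 'clean'] (min_width=9, slack=3)
Line 8: ['number'] (min_width=6, slack=6)

Answer: book old was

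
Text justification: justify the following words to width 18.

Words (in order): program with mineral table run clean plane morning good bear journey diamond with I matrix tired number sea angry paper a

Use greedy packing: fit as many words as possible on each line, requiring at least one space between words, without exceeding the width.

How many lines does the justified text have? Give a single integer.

Answer: 8

Derivation:
Line 1: ['program', 'with'] (min_width=12, slack=6)
Line 2: ['mineral', 'table', 'run'] (min_width=17, slack=1)
Line 3: ['clean', 'plane'] (min_width=11, slack=7)
Line 4: ['morning', 'good', 'bear'] (min_width=17, slack=1)
Line 5: ['journey', 'diamond'] (min_width=15, slack=3)
Line 6: ['with', 'I', 'matrix'] (min_width=13, slack=5)
Line 7: ['tired', 'number', 'sea'] (min_width=16, slack=2)
Line 8: ['angry', 'paper', 'a'] (min_width=13, slack=5)
Total lines: 8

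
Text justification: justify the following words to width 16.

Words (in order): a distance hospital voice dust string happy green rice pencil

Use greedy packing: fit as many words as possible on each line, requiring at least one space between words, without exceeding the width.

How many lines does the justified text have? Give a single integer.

Line 1: ['a', 'distance'] (min_width=10, slack=6)
Line 2: ['hospital', 'voice'] (min_width=14, slack=2)
Line 3: ['dust', 'string'] (min_width=11, slack=5)
Line 4: ['happy', 'green', 'rice'] (min_width=16, slack=0)
Line 5: ['pencil'] (min_width=6, slack=10)
Total lines: 5

Answer: 5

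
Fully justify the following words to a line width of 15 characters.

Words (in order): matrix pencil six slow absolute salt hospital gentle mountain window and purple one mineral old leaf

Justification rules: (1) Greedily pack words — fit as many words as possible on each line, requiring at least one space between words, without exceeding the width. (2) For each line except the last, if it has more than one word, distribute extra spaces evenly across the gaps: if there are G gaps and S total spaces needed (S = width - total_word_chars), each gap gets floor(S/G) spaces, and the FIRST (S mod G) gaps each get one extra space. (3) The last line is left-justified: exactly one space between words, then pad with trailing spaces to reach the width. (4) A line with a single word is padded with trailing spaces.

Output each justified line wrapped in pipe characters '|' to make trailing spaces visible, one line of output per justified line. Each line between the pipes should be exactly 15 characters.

Line 1: ['matrix', 'pencil'] (min_width=13, slack=2)
Line 2: ['six', 'slow'] (min_width=8, slack=7)
Line 3: ['absolute', 'salt'] (min_width=13, slack=2)
Line 4: ['hospital', 'gentle'] (min_width=15, slack=0)
Line 5: ['mountain', 'window'] (min_width=15, slack=0)
Line 6: ['and', 'purple', 'one'] (min_width=14, slack=1)
Line 7: ['mineral', 'old'] (min_width=11, slack=4)
Line 8: ['leaf'] (min_width=4, slack=11)

Answer: |matrix   pencil|
|six        slow|
|absolute   salt|
|hospital gentle|
|mountain window|
|and  purple one|
|mineral     old|
|leaf           |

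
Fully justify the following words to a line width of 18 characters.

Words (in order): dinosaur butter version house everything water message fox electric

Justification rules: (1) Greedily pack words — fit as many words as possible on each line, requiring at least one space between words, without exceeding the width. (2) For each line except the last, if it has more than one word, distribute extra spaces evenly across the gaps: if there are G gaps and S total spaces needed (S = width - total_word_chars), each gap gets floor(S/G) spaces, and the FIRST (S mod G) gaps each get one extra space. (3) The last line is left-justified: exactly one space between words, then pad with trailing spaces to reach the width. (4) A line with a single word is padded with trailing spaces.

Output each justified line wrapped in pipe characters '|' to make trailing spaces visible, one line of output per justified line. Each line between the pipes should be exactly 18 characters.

Answer: |dinosaur    butter|
|version      house|
|everything   water|
|message        fox|
|electric          |

Derivation:
Line 1: ['dinosaur', 'butter'] (min_width=15, slack=3)
Line 2: ['version', 'house'] (min_width=13, slack=5)
Line 3: ['everything', 'water'] (min_width=16, slack=2)
Line 4: ['message', 'fox'] (min_width=11, slack=7)
Line 5: ['electric'] (min_width=8, slack=10)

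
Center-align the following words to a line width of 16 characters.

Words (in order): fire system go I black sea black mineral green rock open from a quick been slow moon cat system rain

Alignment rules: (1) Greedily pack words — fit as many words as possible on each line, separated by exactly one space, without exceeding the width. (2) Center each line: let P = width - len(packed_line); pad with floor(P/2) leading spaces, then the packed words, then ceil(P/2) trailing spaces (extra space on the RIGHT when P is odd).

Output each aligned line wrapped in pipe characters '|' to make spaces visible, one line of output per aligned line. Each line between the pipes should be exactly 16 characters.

Line 1: ['fire', 'system', 'go', 'I'] (min_width=16, slack=0)
Line 2: ['black', 'sea', 'black'] (min_width=15, slack=1)
Line 3: ['mineral', 'green'] (min_width=13, slack=3)
Line 4: ['rock', 'open', 'from', 'a'] (min_width=16, slack=0)
Line 5: ['quick', 'been', 'slow'] (min_width=15, slack=1)
Line 6: ['moon', 'cat', 'system'] (min_width=15, slack=1)
Line 7: ['rain'] (min_width=4, slack=12)

Answer: |fire system go I|
|black sea black |
| mineral green  |
|rock open from a|
|quick been slow |
|moon cat system |
|      rain      |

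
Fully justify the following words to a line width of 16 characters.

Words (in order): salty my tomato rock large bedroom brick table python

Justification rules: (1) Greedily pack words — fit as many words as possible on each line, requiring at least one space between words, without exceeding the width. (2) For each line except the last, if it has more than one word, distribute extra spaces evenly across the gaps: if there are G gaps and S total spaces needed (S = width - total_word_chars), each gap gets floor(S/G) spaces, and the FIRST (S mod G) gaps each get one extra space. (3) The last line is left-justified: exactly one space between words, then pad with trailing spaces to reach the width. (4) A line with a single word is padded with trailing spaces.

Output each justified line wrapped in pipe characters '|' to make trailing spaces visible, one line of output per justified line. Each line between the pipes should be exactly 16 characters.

Answer: |salty  my tomato|
|rock       large|
|bedroom    brick|
|table python    |

Derivation:
Line 1: ['salty', 'my', 'tomato'] (min_width=15, slack=1)
Line 2: ['rock', 'large'] (min_width=10, slack=6)
Line 3: ['bedroom', 'brick'] (min_width=13, slack=3)
Line 4: ['table', 'python'] (min_width=12, slack=4)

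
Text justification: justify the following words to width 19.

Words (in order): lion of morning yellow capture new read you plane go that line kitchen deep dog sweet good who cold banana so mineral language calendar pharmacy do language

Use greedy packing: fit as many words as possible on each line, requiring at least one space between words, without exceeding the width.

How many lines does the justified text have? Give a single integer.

Answer: 9

Derivation:
Line 1: ['lion', 'of', 'morning'] (min_width=15, slack=4)
Line 2: ['yellow', 'capture', 'new'] (min_width=18, slack=1)
Line 3: ['read', 'you', 'plane', 'go'] (min_width=17, slack=2)
Line 4: ['that', 'line', 'kitchen'] (min_width=17, slack=2)
Line 5: ['deep', 'dog', 'sweet', 'good'] (min_width=19, slack=0)
Line 6: ['who', 'cold', 'banana', 'so'] (min_width=18, slack=1)
Line 7: ['mineral', 'language'] (min_width=16, slack=3)
Line 8: ['calendar', 'pharmacy'] (min_width=17, slack=2)
Line 9: ['do', 'language'] (min_width=11, slack=8)
Total lines: 9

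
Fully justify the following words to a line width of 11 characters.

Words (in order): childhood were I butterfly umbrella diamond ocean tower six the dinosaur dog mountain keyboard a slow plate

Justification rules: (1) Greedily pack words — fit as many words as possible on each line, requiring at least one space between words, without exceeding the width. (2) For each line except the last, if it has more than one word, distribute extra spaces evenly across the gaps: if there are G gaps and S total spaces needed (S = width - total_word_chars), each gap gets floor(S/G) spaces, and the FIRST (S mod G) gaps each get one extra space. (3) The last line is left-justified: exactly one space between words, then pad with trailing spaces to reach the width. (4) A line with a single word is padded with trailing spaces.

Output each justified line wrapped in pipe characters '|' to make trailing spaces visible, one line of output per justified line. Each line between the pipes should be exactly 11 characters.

Answer: |childhood  |
|were      I|
|butterfly  |
|umbrella   |
|diamond    |
|ocean tower|
|six     the|
|dinosaur   |
|dog        |
|mountain   |
|keyboard  a|
|slow plate |

Derivation:
Line 1: ['childhood'] (min_width=9, slack=2)
Line 2: ['were', 'I'] (min_width=6, slack=5)
Line 3: ['butterfly'] (min_width=9, slack=2)
Line 4: ['umbrella'] (min_width=8, slack=3)
Line 5: ['diamond'] (min_width=7, slack=4)
Line 6: ['ocean', 'tower'] (min_width=11, slack=0)
Line 7: ['six', 'the'] (min_width=7, slack=4)
Line 8: ['dinosaur'] (min_width=8, slack=3)
Line 9: ['dog'] (min_width=3, slack=8)
Line 10: ['mountain'] (min_width=8, slack=3)
Line 11: ['keyboard', 'a'] (min_width=10, slack=1)
Line 12: ['slow', 'plate'] (min_width=10, slack=1)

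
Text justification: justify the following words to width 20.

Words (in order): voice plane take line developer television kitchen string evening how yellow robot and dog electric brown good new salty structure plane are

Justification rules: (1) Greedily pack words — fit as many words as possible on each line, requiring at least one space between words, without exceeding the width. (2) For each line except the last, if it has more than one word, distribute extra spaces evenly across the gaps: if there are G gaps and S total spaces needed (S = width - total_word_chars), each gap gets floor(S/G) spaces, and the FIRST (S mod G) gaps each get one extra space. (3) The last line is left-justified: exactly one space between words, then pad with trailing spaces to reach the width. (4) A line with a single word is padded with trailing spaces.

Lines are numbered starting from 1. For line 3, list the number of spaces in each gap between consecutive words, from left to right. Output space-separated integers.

Answer: 3

Derivation:
Line 1: ['voice', 'plane', 'take'] (min_width=16, slack=4)
Line 2: ['line', 'developer'] (min_width=14, slack=6)
Line 3: ['television', 'kitchen'] (min_width=18, slack=2)
Line 4: ['string', 'evening', 'how'] (min_width=18, slack=2)
Line 5: ['yellow', 'robot', 'and', 'dog'] (min_width=20, slack=0)
Line 6: ['electric', 'brown', 'good'] (min_width=19, slack=1)
Line 7: ['new', 'salty', 'structure'] (min_width=19, slack=1)
Line 8: ['plane', 'are'] (min_width=9, slack=11)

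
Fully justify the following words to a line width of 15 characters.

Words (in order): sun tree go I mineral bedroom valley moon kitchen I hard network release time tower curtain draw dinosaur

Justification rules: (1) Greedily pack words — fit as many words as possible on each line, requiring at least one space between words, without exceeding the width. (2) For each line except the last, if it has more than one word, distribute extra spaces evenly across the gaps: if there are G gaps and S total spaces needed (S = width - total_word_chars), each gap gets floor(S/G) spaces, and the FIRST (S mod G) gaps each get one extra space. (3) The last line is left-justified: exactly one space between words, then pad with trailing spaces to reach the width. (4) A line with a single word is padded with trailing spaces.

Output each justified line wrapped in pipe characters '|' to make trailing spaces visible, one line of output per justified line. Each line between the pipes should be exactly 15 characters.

Line 1: ['sun', 'tree', 'go', 'I'] (min_width=13, slack=2)
Line 2: ['mineral', 'bedroom'] (min_width=15, slack=0)
Line 3: ['valley', 'moon'] (min_width=11, slack=4)
Line 4: ['kitchen', 'I', 'hard'] (min_width=14, slack=1)
Line 5: ['network', 'release'] (min_width=15, slack=0)
Line 6: ['time', 'tower'] (min_width=10, slack=5)
Line 7: ['curtain', 'draw'] (min_width=12, slack=3)
Line 8: ['dinosaur'] (min_width=8, slack=7)

Answer: |sun  tree  go I|
|mineral bedroom|
|valley     moon|
|kitchen  I hard|
|network release|
|time      tower|
|curtain    draw|
|dinosaur       |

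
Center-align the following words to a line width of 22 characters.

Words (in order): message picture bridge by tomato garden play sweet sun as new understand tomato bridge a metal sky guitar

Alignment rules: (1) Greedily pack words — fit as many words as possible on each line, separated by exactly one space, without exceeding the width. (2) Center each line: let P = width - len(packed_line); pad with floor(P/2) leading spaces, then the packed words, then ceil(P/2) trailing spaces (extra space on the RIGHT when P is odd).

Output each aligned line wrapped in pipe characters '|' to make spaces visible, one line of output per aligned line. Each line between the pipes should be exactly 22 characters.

Answer: |message picture bridge|
|by tomato garden play |
|   sweet sun as new   |
|  understand tomato   |
|  bridge a metal sky  |
|        guitar        |

Derivation:
Line 1: ['message', 'picture', 'bridge'] (min_width=22, slack=0)
Line 2: ['by', 'tomato', 'garden', 'play'] (min_width=21, slack=1)
Line 3: ['sweet', 'sun', 'as', 'new'] (min_width=16, slack=6)
Line 4: ['understand', 'tomato'] (min_width=17, slack=5)
Line 5: ['bridge', 'a', 'metal', 'sky'] (min_width=18, slack=4)
Line 6: ['guitar'] (min_width=6, slack=16)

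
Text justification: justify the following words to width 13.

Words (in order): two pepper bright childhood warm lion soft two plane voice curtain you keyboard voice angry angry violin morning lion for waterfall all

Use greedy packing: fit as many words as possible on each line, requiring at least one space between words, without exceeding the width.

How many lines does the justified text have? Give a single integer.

Answer: 13

Derivation:
Line 1: ['two', 'pepper'] (min_width=10, slack=3)
Line 2: ['bright'] (min_width=6, slack=7)
Line 3: ['childhood'] (min_width=9, slack=4)
Line 4: ['warm', 'lion'] (min_width=9, slack=4)
Line 5: ['soft', 'two'] (min_width=8, slack=5)
Line 6: ['plane', 'voice'] (min_width=11, slack=2)
Line 7: ['curtain', 'you'] (min_width=11, slack=2)
Line 8: ['keyboard'] (min_width=8, slack=5)
Line 9: ['voice', 'angry'] (min_width=11, slack=2)
Line 10: ['angry', 'violin'] (min_width=12, slack=1)
Line 11: ['morning', 'lion'] (min_width=12, slack=1)
Line 12: ['for', 'waterfall'] (min_width=13, slack=0)
Line 13: ['all'] (min_width=3, slack=10)
Total lines: 13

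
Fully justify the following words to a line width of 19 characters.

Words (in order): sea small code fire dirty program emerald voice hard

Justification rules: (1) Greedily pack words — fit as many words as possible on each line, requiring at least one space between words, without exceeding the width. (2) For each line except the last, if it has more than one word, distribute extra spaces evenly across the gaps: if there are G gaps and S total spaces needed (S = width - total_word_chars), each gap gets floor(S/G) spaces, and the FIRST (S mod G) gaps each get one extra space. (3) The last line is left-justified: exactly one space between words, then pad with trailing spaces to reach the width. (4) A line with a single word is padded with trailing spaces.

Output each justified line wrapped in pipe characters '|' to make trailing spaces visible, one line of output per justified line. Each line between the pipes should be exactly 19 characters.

Answer: |sea small code fire|
|dirty       program|
|emerald voice hard |

Derivation:
Line 1: ['sea', 'small', 'code', 'fire'] (min_width=19, slack=0)
Line 2: ['dirty', 'program'] (min_width=13, slack=6)
Line 3: ['emerald', 'voice', 'hard'] (min_width=18, slack=1)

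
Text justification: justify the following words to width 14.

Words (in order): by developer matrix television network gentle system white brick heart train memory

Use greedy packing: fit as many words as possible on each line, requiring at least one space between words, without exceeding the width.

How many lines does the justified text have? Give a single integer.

Answer: 7

Derivation:
Line 1: ['by', 'developer'] (min_width=12, slack=2)
Line 2: ['matrix'] (min_width=6, slack=8)
Line 3: ['television'] (min_width=10, slack=4)
Line 4: ['network', 'gentle'] (min_width=14, slack=0)
Line 5: ['system', 'white'] (min_width=12, slack=2)
Line 6: ['brick', 'heart'] (min_width=11, slack=3)
Line 7: ['train', 'memory'] (min_width=12, slack=2)
Total lines: 7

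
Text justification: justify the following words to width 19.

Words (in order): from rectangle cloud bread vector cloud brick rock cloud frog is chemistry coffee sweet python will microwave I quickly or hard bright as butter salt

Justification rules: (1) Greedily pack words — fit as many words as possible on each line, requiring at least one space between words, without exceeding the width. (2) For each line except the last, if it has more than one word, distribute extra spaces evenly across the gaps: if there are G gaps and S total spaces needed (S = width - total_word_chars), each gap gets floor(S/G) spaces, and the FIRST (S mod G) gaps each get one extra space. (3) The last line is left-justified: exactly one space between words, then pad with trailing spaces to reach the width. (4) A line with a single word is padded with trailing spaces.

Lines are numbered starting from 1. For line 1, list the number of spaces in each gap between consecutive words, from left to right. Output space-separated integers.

Answer: 6

Derivation:
Line 1: ['from', 'rectangle'] (min_width=14, slack=5)
Line 2: ['cloud', 'bread', 'vector'] (min_width=18, slack=1)
Line 3: ['cloud', 'brick', 'rock'] (min_width=16, slack=3)
Line 4: ['cloud', 'frog', 'is'] (min_width=13, slack=6)
Line 5: ['chemistry', 'coffee'] (min_width=16, slack=3)
Line 6: ['sweet', 'python', 'will'] (min_width=17, slack=2)
Line 7: ['microwave', 'I', 'quickly'] (min_width=19, slack=0)
Line 8: ['or', 'hard', 'bright', 'as'] (min_width=17, slack=2)
Line 9: ['butter', 'salt'] (min_width=11, slack=8)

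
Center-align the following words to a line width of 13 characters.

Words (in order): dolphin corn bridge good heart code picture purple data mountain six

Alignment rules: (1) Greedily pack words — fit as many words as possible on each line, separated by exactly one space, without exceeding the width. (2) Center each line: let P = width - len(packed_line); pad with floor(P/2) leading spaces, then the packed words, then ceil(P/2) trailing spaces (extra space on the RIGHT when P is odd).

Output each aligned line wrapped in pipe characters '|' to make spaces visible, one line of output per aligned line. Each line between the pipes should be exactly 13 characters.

Answer: |dolphin corn |
| bridge good |
| heart code  |
|   picture   |
| purple data |
|mountain six |

Derivation:
Line 1: ['dolphin', 'corn'] (min_width=12, slack=1)
Line 2: ['bridge', 'good'] (min_width=11, slack=2)
Line 3: ['heart', 'code'] (min_width=10, slack=3)
Line 4: ['picture'] (min_width=7, slack=6)
Line 5: ['purple', 'data'] (min_width=11, slack=2)
Line 6: ['mountain', 'six'] (min_width=12, slack=1)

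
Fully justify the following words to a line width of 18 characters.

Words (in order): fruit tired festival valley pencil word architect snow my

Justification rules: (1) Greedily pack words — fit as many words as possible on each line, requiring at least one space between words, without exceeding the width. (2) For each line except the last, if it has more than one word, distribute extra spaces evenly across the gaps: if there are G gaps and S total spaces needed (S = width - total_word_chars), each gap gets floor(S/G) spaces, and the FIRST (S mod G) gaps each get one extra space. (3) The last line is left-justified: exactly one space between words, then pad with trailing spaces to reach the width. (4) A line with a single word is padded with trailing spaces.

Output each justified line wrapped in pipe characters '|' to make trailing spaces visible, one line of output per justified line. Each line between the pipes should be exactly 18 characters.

Line 1: ['fruit', 'tired'] (min_width=11, slack=7)
Line 2: ['festival', 'valley'] (min_width=15, slack=3)
Line 3: ['pencil', 'word'] (min_width=11, slack=7)
Line 4: ['architect', 'snow', 'my'] (min_width=17, slack=1)

Answer: |fruit        tired|
|festival    valley|
|pencil        word|
|architect snow my |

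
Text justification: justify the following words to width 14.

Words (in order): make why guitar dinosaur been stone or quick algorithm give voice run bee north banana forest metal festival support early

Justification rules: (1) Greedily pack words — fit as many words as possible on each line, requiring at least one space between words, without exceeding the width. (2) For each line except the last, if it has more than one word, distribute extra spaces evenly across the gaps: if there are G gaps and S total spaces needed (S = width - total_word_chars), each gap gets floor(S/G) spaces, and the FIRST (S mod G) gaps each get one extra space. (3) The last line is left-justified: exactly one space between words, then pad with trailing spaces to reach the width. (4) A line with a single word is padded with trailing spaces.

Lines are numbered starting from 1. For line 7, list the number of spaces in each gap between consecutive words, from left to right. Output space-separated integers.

Answer: 3

Derivation:
Line 1: ['make', 'why'] (min_width=8, slack=6)
Line 2: ['guitar'] (min_width=6, slack=8)
Line 3: ['dinosaur', 'been'] (min_width=13, slack=1)
Line 4: ['stone', 'or', 'quick'] (min_width=14, slack=0)
Line 5: ['algorithm', 'give'] (min_width=14, slack=0)
Line 6: ['voice', 'run', 'bee'] (min_width=13, slack=1)
Line 7: ['north', 'banana'] (min_width=12, slack=2)
Line 8: ['forest', 'metal'] (min_width=12, slack=2)
Line 9: ['festival'] (min_width=8, slack=6)
Line 10: ['support', 'early'] (min_width=13, slack=1)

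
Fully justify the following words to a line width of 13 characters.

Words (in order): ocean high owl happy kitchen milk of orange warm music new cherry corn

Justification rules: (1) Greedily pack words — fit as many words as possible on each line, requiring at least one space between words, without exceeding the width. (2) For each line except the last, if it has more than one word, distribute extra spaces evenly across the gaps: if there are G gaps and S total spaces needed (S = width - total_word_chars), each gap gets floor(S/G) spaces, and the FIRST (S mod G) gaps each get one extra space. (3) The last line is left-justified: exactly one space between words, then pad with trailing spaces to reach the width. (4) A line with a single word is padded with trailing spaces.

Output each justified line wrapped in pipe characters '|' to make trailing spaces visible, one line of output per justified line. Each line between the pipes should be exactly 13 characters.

Line 1: ['ocean', 'high'] (min_width=10, slack=3)
Line 2: ['owl', 'happy'] (min_width=9, slack=4)
Line 3: ['kitchen', 'milk'] (min_width=12, slack=1)
Line 4: ['of', 'orange'] (min_width=9, slack=4)
Line 5: ['warm', 'music'] (min_width=10, slack=3)
Line 6: ['new', 'cherry'] (min_width=10, slack=3)
Line 7: ['corn'] (min_width=4, slack=9)

Answer: |ocean    high|
|owl     happy|
|kitchen  milk|
|of     orange|
|warm    music|
|new    cherry|
|corn         |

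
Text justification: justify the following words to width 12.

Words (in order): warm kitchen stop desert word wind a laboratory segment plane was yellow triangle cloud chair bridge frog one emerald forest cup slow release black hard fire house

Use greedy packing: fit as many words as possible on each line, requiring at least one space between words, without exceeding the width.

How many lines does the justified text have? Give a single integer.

Line 1: ['warm', 'kitchen'] (min_width=12, slack=0)
Line 2: ['stop', 'desert'] (min_width=11, slack=1)
Line 3: ['word', 'wind', 'a'] (min_width=11, slack=1)
Line 4: ['laboratory'] (min_width=10, slack=2)
Line 5: ['segment'] (min_width=7, slack=5)
Line 6: ['plane', 'was'] (min_width=9, slack=3)
Line 7: ['yellow'] (min_width=6, slack=6)
Line 8: ['triangle'] (min_width=8, slack=4)
Line 9: ['cloud', 'chair'] (min_width=11, slack=1)
Line 10: ['bridge', 'frog'] (min_width=11, slack=1)
Line 11: ['one', 'emerald'] (min_width=11, slack=1)
Line 12: ['forest', 'cup'] (min_width=10, slack=2)
Line 13: ['slow', 'release'] (min_width=12, slack=0)
Line 14: ['black', 'hard'] (min_width=10, slack=2)
Line 15: ['fire', 'house'] (min_width=10, slack=2)
Total lines: 15

Answer: 15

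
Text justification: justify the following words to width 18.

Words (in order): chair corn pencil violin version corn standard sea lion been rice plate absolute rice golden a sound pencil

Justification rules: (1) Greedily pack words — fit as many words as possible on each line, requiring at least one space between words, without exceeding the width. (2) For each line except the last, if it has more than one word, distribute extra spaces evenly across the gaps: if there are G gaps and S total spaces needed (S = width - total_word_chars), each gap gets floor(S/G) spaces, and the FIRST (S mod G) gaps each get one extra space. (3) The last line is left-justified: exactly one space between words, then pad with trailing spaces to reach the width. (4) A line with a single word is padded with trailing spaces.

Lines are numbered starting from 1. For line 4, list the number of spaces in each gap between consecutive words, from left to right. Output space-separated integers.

Line 1: ['chair', 'corn', 'pencil'] (min_width=17, slack=1)
Line 2: ['violin', 'version'] (min_width=14, slack=4)
Line 3: ['corn', 'standard', 'sea'] (min_width=17, slack=1)
Line 4: ['lion', 'been', 'rice'] (min_width=14, slack=4)
Line 5: ['plate', 'absolute'] (min_width=14, slack=4)
Line 6: ['rice', 'golden', 'a'] (min_width=13, slack=5)
Line 7: ['sound', 'pencil'] (min_width=12, slack=6)

Answer: 3 3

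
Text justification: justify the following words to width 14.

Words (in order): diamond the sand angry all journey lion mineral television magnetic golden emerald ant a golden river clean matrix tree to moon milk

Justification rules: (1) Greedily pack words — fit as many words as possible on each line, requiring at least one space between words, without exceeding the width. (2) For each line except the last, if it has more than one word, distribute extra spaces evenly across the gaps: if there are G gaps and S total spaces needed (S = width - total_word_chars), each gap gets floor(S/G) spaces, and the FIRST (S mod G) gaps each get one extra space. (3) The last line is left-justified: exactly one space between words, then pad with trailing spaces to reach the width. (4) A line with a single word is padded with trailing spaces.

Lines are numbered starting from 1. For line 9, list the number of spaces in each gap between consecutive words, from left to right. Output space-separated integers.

Answer: 4

Derivation:
Line 1: ['diamond', 'the'] (min_width=11, slack=3)
Line 2: ['sand', 'angry', 'all'] (min_width=14, slack=0)
Line 3: ['journey', 'lion'] (min_width=12, slack=2)
Line 4: ['mineral'] (min_width=7, slack=7)
Line 5: ['television'] (min_width=10, slack=4)
Line 6: ['magnetic'] (min_width=8, slack=6)
Line 7: ['golden', 'emerald'] (min_width=14, slack=0)
Line 8: ['ant', 'a', 'golden'] (min_width=12, slack=2)
Line 9: ['river', 'clean'] (min_width=11, slack=3)
Line 10: ['matrix', 'tree', 'to'] (min_width=14, slack=0)
Line 11: ['moon', 'milk'] (min_width=9, slack=5)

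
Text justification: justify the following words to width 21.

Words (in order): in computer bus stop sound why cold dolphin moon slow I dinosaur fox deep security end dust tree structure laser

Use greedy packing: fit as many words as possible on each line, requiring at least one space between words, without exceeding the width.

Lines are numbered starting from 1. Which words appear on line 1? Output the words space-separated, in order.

Answer: in computer bus stop

Derivation:
Line 1: ['in', 'computer', 'bus', 'stop'] (min_width=20, slack=1)
Line 2: ['sound', 'why', 'cold'] (min_width=14, slack=7)
Line 3: ['dolphin', 'moon', 'slow', 'I'] (min_width=19, slack=2)
Line 4: ['dinosaur', 'fox', 'deep'] (min_width=17, slack=4)
Line 5: ['security', 'end', 'dust'] (min_width=17, slack=4)
Line 6: ['tree', 'structure', 'laser'] (min_width=20, slack=1)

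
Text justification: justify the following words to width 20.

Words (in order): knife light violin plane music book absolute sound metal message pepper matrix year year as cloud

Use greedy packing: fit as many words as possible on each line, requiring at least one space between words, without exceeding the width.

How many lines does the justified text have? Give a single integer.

Answer: 6

Derivation:
Line 1: ['knife', 'light', 'violin'] (min_width=18, slack=2)
Line 2: ['plane', 'music', 'book'] (min_width=16, slack=4)
Line 3: ['absolute', 'sound', 'metal'] (min_width=20, slack=0)
Line 4: ['message', 'pepper'] (min_width=14, slack=6)
Line 5: ['matrix', 'year', 'year', 'as'] (min_width=19, slack=1)
Line 6: ['cloud'] (min_width=5, slack=15)
Total lines: 6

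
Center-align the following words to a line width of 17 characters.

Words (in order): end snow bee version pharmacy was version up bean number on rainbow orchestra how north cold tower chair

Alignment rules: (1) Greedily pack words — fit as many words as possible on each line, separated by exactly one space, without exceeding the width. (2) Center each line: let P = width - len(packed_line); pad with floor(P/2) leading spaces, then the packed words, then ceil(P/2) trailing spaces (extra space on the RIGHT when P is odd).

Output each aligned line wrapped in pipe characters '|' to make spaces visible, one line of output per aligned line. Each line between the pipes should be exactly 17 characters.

Answer: |  end snow bee   |
|version pharmacy |
| was version up  |
| bean number on  |
|rainbow orchestra|
| how north cold  |
|   tower chair   |

Derivation:
Line 1: ['end', 'snow', 'bee'] (min_width=12, slack=5)
Line 2: ['version', 'pharmacy'] (min_width=16, slack=1)
Line 3: ['was', 'version', 'up'] (min_width=14, slack=3)
Line 4: ['bean', 'number', 'on'] (min_width=14, slack=3)
Line 5: ['rainbow', 'orchestra'] (min_width=17, slack=0)
Line 6: ['how', 'north', 'cold'] (min_width=14, slack=3)
Line 7: ['tower', 'chair'] (min_width=11, slack=6)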